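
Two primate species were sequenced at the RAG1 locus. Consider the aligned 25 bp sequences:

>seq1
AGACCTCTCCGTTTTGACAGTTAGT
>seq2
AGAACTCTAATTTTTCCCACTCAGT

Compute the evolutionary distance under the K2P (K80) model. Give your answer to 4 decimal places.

Of 25 sites, 1 differences are transitions and 7 are transversions, so P = 1/25 = 0.04 and Q = 7/25 = 0.28.
Under the Kimura two-parameter model, d = −½ ln(1 − 2P − Q) − ¼ ln(1 − 2Q).
1 − 2P − Q = 0.64, giving −½ ln(0.64) = 0.223144.
1 − 2Q = 0.44, giving −¼ ln(0.44) = 0.205245.
d = 0.223144 + 0.205245 = 0.428389.

0.4284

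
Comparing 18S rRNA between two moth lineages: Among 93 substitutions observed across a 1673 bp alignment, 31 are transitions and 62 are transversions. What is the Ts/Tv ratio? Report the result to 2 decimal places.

0.50

R = 31/62 = 0.50.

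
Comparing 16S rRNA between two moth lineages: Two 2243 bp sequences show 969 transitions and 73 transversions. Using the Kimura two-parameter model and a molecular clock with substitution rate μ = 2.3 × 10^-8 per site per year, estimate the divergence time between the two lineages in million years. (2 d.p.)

25.03

P = 969/2243 ≈ 0.432011 and Q = 73/2243 ≈ 0.032546.
Under the Kimura two-parameter model, d = −½ ln(1 − 2P − Q) − ¼ ln(1 − 2Q).
1 − 2P − Q = 0.103432, giving −½ ln(0.103432) = 1.134420.
1 − 2Q = 0.934908, giving −¼ ln(0.934908) = 0.016827.
d = 1.134420 + 0.016827 = 1.151247.
Under a molecular clock d = 2μt, so t = d/(2μ) = 1.151247 / (2 × 2.3 × 10^-8) = 25.03 million years.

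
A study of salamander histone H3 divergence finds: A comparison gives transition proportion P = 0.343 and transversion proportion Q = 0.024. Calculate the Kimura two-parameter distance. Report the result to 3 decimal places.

Under the Kimura two-parameter model, d = −½ ln(1 − 2P − Q) − ¼ ln(1 − 2Q).
1 − 2P − Q = 0.29, giving −½ ln(0.29) = 0.618937.
1 − 2Q = 0.952, giving −¼ ln(0.952) = 0.012298.
d = 0.618937 + 0.012298 = 0.631235.

0.631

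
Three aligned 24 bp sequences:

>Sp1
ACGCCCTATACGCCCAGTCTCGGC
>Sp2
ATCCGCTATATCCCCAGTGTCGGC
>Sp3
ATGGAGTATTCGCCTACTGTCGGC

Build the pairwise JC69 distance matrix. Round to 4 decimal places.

Sp1–Sp2: 6/24 sites differ → p = 0.25, d = −0.75 ln(1 − 0.333333) = 0.304098 ≈ 0.3041.
Sp1–Sp3: 8/24 sites differ → p ≈ 0.333333, d = −0.75 ln(1 − 0.444444) = 0.440839 ≈ 0.4408.
Sp2–Sp3: 9/24 sites differ → p = 0.375, d = −0.75 ln(1 − 0.5) = 0.519860 ≈ 0.5199.

d(Sp1,Sp2) = 0.3041, d(Sp1,Sp3) = 0.4408, d(Sp2,Sp3) = 0.5199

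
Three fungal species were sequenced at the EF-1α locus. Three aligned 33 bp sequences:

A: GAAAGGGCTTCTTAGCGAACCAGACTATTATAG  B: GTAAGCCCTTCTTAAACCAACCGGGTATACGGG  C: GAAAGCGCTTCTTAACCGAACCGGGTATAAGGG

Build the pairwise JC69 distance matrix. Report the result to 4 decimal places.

A–B: 15/33 sites differ → p ≈ 0.454545, d = −0.75 ln(1 − 0.60606) = 0.698667 ≈ 0.6987.
A–C: 11/33 sites differ → p ≈ 0.333333, d = −0.75 ln(1 − 0.444444) = 0.440839 ≈ 0.4408.
B–C: 5/33 sites differ → p ≈ 0.151515, d = −0.75 ln(1 − 0.20202) = 0.169254 ≈ 0.1693.

d(A,B) = 0.6987, d(A,C) = 0.4408, d(B,C) = 0.1693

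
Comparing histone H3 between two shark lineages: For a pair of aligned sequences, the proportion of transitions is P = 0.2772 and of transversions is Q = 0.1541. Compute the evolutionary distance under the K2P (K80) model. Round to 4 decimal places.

Under the Kimura two-parameter model, d = −½ ln(1 − 2P − Q) − ¼ ln(1 − 2Q).
1 − 2P − Q = 0.2915, giving −½ ln(0.2915) = 0.616358.
1 − 2Q = 0.6918, giving −¼ ln(0.6918) = 0.092115.
d = 0.616358 + 0.092115 = 0.708473.

0.7085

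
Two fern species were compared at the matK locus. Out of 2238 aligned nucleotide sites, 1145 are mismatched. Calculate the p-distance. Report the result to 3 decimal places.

p = 1145/2238 = 0.511617… ≈ 0.512 (to 3 d.p.).

0.512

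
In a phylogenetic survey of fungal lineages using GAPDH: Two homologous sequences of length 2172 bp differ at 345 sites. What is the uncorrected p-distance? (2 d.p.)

p = 345/2172 = 0.158839… ≈ 0.16 (to 2 d.p.).

0.16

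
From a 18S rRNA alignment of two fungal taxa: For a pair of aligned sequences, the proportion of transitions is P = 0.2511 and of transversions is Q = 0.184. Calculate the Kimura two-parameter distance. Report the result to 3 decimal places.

Under the Kimura two-parameter model, d = −½ ln(1 − 2P − Q) − ¼ ln(1 − 2Q).
1 − 2P − Q = 0.3138, giving −½ ln(0.3138) = 0.579500.
1 − 2Q = 0.632, giving −¼ ln(0.632) = 0.114716.
d = 0.579500 + 0.114716 = 0.694216.

0.694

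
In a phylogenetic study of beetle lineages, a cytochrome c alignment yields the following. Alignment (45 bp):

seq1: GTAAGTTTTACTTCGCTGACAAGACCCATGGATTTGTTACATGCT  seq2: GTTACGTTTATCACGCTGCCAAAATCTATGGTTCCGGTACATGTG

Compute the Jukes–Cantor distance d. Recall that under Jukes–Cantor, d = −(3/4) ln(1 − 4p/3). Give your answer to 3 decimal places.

0.482

The sequences differ at 16 of 45 sites, so p = 16/45 ≈ 0.355556.
d = −(3/4) ln(1 − 4p/3) = −0.75 ln(1 − 0.474075) = −0.75 ln(0.525925)
  = −0.75 × (-0.642597) = 0.481948 substitutions/site.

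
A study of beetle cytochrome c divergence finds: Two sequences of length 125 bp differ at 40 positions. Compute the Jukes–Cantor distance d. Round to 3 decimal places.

p = 40/125 = 0.32.
d = −(3/4) ln(1 − 4p/3) = −0.75 ln(1 − 0.426667) = −0.75 ln(0.573333)
  = −0.75 × (-0.556289) = 0.417217 substitutions/site.

0.417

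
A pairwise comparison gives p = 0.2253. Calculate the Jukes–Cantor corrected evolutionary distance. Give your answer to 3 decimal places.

d = −(3/4) ln(1 − 4p/3) = −0.75 ln(1 − 0.3004) = −0.75 ln(0.6996)
  = −0.75 × (-0.357247) = 0.267935 substitutions/site.

0.268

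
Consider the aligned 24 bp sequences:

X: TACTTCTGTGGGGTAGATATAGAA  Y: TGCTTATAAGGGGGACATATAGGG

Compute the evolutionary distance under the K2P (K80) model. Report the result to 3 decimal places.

0.448

Of 24 sites, 4 differences are transitions and 4 are transversions, so P = 4/24 ≈ 0.166667 and Q = 4/24 ≈ 0.166667.
Under the Kimura two-parameter model, d = −½ ln(1 − 2P − Q) − ¼ ln(1 − 2Q).
1 − 2P − Q = 0.499999, giving −½ ln(0.499999) = 0.346575.
1 − 2Q = 0.666666, giving −¼ ln(0.666666) = 0.101367.
d = 0.346575 + 0.101367 = 0.447942.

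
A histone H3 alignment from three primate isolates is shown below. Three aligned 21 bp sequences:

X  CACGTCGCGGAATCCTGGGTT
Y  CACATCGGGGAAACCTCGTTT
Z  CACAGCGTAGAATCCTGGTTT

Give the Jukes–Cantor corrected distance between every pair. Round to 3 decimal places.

d(X,Y) = 0.286, d(X,Z) = 0.286, d(Y,Z) = 0.286

X–Y: 5/21 sites differ → p ≈ 0.238095, d = −0.75 ln(1 − 0.31746) = 0.286451 ≈ 0.286.
X–Z: 5/21 sites differ → p ≈ 0.238095, d = −0.75 ln(1 − 0.31746) = 0.286451 ≈ 0.286.
Y–Z: 5/21 sites differ → p ≈ 0.238095, d = −0.75 ln(1 − 0.31746) = 0.286451 ≈ 0.286.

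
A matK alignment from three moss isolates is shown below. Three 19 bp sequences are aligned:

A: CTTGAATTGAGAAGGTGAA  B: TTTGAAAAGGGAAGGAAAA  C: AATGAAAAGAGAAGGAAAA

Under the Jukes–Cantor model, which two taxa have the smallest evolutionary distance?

B and C

A–B: 6/19 differ, p = 0.316, d = 0.410.
A–C: 6/19 differ, p = 0.316, d = 0.410.
B–C: 3/19 differ, p = 0.158, d = 0.177.
The smallest distance is between B and C.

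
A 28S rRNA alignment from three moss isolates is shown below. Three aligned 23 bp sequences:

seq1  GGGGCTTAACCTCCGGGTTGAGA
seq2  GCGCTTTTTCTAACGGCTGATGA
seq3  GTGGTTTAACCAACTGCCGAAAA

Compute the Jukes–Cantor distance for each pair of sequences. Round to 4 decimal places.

seq1–seq2: 12/23 sites differ → p ≈ 0.521739, d = −0.75 ln(1 − 0.695652) = 0.892188 ≈ 0.8922.
seq1–seq3: 10/23 sites differ → p ≈ 0.434783, d = −0.75 ln(1 − 0.579711) = 0.650110 ≈ 0.6501.
seq2–seq3: 9/23 sites differ → p ≈ 0.391304, d = −0.75 ln(1 − 0.521739) = 0.553199 ≈ 0.5532.

d(seq1,seq2) = 0.8922, d(seq1,seq3) = 0.6501, d(seq2,seq3) = 0.5532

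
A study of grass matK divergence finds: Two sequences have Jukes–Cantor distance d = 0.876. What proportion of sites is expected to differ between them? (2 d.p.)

p = (3/4)(1 − e^(−4d/3)) = 0.75 × (1 − e^(-1.168)) = 0.75 × (1 − 0.310988) = 0.516759.

0.52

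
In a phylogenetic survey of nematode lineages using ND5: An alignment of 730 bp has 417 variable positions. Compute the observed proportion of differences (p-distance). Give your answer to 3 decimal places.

0.571

p = 417/730 = 0.571232… ≈ 0.571 (to 3 d.p.).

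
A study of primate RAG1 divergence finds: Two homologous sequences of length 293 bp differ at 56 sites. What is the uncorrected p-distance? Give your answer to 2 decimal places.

0.19

p = 56/293 = 0.191126… ≈ 0.19 (to 2 d.p.).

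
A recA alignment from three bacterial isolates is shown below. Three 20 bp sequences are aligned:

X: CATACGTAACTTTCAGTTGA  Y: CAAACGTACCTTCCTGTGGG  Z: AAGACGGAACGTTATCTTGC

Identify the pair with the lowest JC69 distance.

X and Y

X–Y: 6/20 differ, p = 0.300, d = 0.383.
X–Z: 8/20 differ, p = 0.400, d = 0.572.
Y–Z: 10/20 differ, p = 0.500, d = 0.824.
The smallest distance is between X and Y.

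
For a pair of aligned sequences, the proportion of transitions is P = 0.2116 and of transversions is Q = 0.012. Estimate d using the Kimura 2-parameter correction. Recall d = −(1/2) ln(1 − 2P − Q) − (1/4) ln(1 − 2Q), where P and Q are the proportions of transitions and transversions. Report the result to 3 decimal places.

Under the Kimura two-parameter model, d = −½ ln(1 − 2P − Q) − ¼ ln(1 − 2Q).
1 − 2P − Q = 0.5648, giving −½ ln(0.5648) = 0.285642.
1 − 2Q = 0.976, giving −¼ ln(0.976) = 0.006073.
d = 0.285642 + 0.006073 = 0.291715.

0.292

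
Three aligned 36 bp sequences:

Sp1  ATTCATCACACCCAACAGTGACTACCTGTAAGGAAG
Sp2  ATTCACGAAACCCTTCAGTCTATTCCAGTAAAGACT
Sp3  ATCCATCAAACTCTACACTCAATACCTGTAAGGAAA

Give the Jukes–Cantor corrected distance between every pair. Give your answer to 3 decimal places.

Sp1–Sp2: 13/36 sites differ → p ≈ 0.361111, d = −0.75 ln(1 − 0.481481) = 0.492584 ≈ 0.493.
Sp1–Sp3: 8/36 sites differ → p ≈ 0.222222, d = −0.75 ln(1 − 0.296296) = 0.263548 ≈ 0.264.
Sp2–Sp3: 12/36 sites differ → p ≈ 0.333333, d = −0.75 ln(1 − 0.444444) = 0.440839 ≈ 0.441.

d(Sp1,Sp2) = 0.493, d(Sp1,Sp3) = 0.264, d(Sp2,Sp3) = 0.441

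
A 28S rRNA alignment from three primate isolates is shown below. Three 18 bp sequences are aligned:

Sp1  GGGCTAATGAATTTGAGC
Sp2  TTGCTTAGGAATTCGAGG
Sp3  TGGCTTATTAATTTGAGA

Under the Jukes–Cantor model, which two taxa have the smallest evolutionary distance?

Sp1 and Sp3

Sp1–Sp2: 6/18 differ, p = 0.333, d = 0.441.
Sp1–Sp3: 4/18 differ, p = 0.222, d = 0.264.
Sp2–Sp3: 5/18 differ, p = 0.278, d = 0.347.
The smallest distance is between Sp1 and Sp3.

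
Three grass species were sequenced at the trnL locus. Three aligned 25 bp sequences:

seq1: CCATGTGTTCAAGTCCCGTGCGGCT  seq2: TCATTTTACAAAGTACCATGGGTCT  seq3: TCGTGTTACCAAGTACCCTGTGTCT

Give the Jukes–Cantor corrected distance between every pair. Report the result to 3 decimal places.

seq1–seq2: 10/25 sites differ → p = 0.4, d = −0.75 ln(1 − 0.533333) = 0.571605 ≈ 0.572.
seq1–seq3: 9/25 sites differ → p = 0.36, d = −0.75 ln(1 − 0.48) = 0.490445 ≈ 0.490.
seq2–seq3: 5/25 sites differ → p = 0.2, d = −0.75 ln(1 − 0.266667) = 0.232617 ≈ 0.233.

d(seq1,seq2) = 0.572, d(seq1,seq3) = 0.490, d(seq2,seq3) = 0.233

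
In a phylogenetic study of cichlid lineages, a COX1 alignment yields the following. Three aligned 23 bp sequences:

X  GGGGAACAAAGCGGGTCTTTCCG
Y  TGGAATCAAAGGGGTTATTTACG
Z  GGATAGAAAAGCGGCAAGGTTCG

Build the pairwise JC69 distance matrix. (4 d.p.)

d(X,Y) = 0.3904, d(X,Z) = 0.6501, d(Y,Z) = 0.7614

X–Y: 7/23 sites differ → p ≈ 0.304348, d = −0.75 ln(1 − 0.405797) = 0.390401 ≈ 0.3904.
X–Z: 10/23 sites differ → p ≈ 0.434783, d = −0.75 ln(1 − 0.579711) = 0.650110 ≈ 0.6501.
Y–Z: 11/23 sites differ → p ≈ 0.478261, d = −0.75 ln(1 − 0.637681) = 0.761423 ≈ 0.7614.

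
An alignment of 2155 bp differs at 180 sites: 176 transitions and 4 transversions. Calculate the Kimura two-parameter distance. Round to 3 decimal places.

0.091

P = 176/2155 ≈ 0.081671 and Q = 4/2155 ≈ 0.001856.
Under the Kimura two-parameter model, d = −½ ln(1 − 2P − Q) − ¼ ln(1 − 2Q).
1 − 2P − Q = 0.834802, giving −½ ln(0.834802) = 0.090280.
1 − 2Q = 0.996288, giving −¼ ln(0.996288) = 0.000930.
d = 0.090280 + 0.000930 = 0.091210.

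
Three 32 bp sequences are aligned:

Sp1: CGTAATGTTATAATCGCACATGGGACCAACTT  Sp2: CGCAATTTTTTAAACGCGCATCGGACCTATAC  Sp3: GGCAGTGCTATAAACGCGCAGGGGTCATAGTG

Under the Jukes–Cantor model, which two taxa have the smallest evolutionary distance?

Sp1 and Sp2

Sp1–Sp2: 10/32 differ, p = 0.313, d = 0.404.
Sp1–Sp3: 12/32 differ, p = 0.375, d = 0.520.
Sp2–Sp3: 12/32 differ, p = 0.375, d = 0.520.
The smallest distance is between Sp1 and Sp2.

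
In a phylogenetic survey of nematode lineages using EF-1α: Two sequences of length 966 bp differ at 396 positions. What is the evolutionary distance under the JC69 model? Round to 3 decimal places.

p = 396/966 ≈ 0.409938.
d = −(3/4) ln(1 − 4p/3) = −0.75 ln(1 − 0.546584) = −0.75 ln(0.453416)
  = −0.75 × (-0.790945) = 0.593209 substitutions/site.

0.593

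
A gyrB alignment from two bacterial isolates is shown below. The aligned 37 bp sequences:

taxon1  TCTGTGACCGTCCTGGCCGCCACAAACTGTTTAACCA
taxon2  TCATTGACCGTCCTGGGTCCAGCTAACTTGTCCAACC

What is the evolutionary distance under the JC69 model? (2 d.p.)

The sequences differ at 14 of 37 sites, so p = 14/37 ≈ 0.378378.
d = −(3/4) ln(1 − 4p/3) = −0.75 ln(1 − 0.504504) = −0.75 ln(0.495496)
  = −0.75 × (-0.702196) = 0.526647 substitutions/site.

0.53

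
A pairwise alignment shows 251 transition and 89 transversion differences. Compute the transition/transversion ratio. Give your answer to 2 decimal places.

2.82

R = 251/89 = 2.820224… ≈ 2.82 (to 2 d.p.).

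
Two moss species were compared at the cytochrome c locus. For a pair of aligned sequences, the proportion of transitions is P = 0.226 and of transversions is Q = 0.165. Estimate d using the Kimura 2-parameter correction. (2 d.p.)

0.58

Under the Kimura two-parameter model, d = −½ ln(1 − 2P − Q) − ¼ ln(1 − 2Q).
1 − 2P − Q = 0.383, giving −½ ln(0.383) = 0.479860.
1 − 2Q = 0.67, giving −¼ ln(0.67) = 0.100119.
d = 0.479860 + 0.100119 = 0.579979.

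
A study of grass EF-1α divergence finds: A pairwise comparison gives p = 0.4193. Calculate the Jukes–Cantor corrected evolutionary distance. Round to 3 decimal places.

0.614

d = −(3/4) ln(1 − 4p/3) = −0.75 ln(1 − 0.559067) = −0.75 ln(0.440933)
  = −0.75 × (-0.818862) = 0.614147 substitutions/site.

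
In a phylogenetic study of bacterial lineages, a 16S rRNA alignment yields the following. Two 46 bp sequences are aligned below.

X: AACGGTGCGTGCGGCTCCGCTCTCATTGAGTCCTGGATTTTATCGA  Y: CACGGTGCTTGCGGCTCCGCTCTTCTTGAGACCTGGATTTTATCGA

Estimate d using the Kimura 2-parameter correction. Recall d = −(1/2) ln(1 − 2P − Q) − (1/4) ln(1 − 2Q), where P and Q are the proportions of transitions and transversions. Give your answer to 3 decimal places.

Of 46 sites, 1 differences are transitions and 4 are transversions, so P = 1/46 ≈ 0.021739 and Q = 4/46 ≈ 0.086957.
Under the Kimura two-parameter model, d = −½ ln(1 − 2P − Q) − ¼ ln(1 − 2Q).
1 − 2P − Q = 0.869565, giving −½ ln(0.869565) = 0.069881.
1 − 2Q = 0.826086, giving −¼ ln(0.826086) = 0.047764.
d = 0.069881 + 0.047764 = 0.117645.

0.118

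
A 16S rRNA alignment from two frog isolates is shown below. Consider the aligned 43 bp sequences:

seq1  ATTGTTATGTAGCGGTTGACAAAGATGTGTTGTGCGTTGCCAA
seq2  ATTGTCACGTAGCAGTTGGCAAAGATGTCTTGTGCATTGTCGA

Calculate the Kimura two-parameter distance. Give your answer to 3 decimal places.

0.226

Of 43 sites, 7 differences are transitions and 1 are transversions, so P = 7/43 ≈ 0.162791 and Q = 1/43 ≈ 0.023256.
Under the Kimura two-parameter model, d = −½ ln(1 − 2P − Q) − ¼ ln(1 − 2Q).
1 − 2P − Q = 0.651162, giving −½ ln(0.651162) = 0.214498.
1 − 2Q = 0.953488, giving −¼ ln(0.953488) = 0.011907.
d = 0.214498 + 0.011907 = 0.226405.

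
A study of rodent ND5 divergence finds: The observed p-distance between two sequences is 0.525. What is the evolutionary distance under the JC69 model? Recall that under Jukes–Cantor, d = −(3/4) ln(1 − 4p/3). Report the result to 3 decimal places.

d = −(3/4) ln(1 − 4p/3) = −0.75 ln(1 − 0.7) = −0.75 ln(0.3)
  = −0.75 × (-1.203973) = 0.902980 substitutions/site.

0.903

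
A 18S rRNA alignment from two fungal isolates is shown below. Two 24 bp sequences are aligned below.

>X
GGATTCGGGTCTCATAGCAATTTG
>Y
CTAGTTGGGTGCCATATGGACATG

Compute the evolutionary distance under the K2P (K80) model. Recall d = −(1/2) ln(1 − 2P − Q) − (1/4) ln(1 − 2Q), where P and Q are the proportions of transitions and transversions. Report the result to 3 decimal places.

Of 24 sites, 4 differences are transitions and 7 are transversions, so P = 4/24 ≈ 0.166667 and Q = 7/24 ≈ 0.291667.
Under the Kimura two-parameter model, d = −½ ln(1 − 2P − Q) − ¼ ln(1 − 2Q).
1 − 2P − Q = 0.374999, giving −½ ln(0.374999) = 0.490416.
1 − 2Q = 0.416666, giving −¼ ln(0.416666) = 0.218868.
d = 0.490416 + 0.218868 = 0.709284.

0.709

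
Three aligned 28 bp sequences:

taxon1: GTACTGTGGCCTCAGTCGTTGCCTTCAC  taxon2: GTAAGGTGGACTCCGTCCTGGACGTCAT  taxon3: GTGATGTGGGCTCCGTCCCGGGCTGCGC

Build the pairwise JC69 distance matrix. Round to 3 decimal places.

d(taxon1,taxon2) = 0.420, d(taxon1,taxon3) = 0.485, d(taxon2,taxon3) = 0.420

taxon1–taxon2: 9/28 sites differ → p ≈ 0.321429, d = −0.75 ln(1 − 0.428572) = 0.419713 ≈ 0.420.
taxon1–taxon3: 10/28 sites differ → p ≈ 0.357143, d = −0.75 ln(1 − 0.476191) = 0.484971 ≈ 0.485.
taxon2–taxon3: 9/28 sites differ → p ≈ 0.321429, d = −0.75 ln(1 − 0.428572) = 0.419713 ≈ 0.420.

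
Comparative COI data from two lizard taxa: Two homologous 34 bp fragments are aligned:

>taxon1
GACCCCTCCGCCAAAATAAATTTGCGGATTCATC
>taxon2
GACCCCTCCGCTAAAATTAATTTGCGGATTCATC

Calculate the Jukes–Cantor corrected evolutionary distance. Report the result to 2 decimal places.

The sequences differ at 2 of 34 sites (12, 18), so p = 2/34 ≈ 0.058824.
d = −(3/4) ln(1 − 4p/3) = −0.75 ln(1 − 0.078432) = −0.75 ln(0.921568)
  = −0.75 × (-0.081679) = 0.061259 substitutions/site.

0.06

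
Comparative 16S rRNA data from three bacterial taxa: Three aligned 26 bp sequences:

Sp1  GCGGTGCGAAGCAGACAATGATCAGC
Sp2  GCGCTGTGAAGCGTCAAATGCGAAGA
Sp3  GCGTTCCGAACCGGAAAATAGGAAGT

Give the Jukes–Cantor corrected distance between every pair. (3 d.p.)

Sp1–Sp2: 10/26 sites differ → p ≈ 0.384615, d = −0.75 ln(1 − 0.51282) = 0.539341 ≈ 0.539.
Sp1–Sp3: 10/26 sites differ → p ≈ 0.384615, d = −0.75 ln(1 − 0.51282) = 0.539341 ≈ 0.539.
Sp2–Sp3: 9/26 sites differ → p ≈ 0.346154, d = −0.75 ln(1 − 0.461539) = 0.464280 ≈ 0.464.

d(Sp1,Sp2) = 0.539, d(Sp1,Sp3) = 0.539, d(Sp2,Sp3) = 0.464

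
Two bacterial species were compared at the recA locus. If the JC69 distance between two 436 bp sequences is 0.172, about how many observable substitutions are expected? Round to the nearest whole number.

Invert JC69: p = (3/4)(1 − e^(−4d/3)) = 0.75 × (1 − e^(-0.229333)) = 0.75 × (1 − 0.795064) = 0.153702.
Expected differing sites = pL ≈ 0.153702 × 436 = 67.014072 ≈ 67.

67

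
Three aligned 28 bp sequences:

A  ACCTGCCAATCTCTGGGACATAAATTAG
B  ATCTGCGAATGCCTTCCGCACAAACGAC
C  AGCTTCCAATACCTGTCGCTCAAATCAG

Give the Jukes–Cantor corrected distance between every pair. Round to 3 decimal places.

d(A,B) = 0.635, d(A,C) = 0.485, d(B,C) = 0.485

A–B: 12/28 sites differ → p ≈ 0.428571, d = −0.75 ln(1 − 0.571428) = 0.635472 ≈ 0.635.
A–C: 10/28 sites differ → p ≈ 0.357143, d = −0.75 ln(1 − 0.476191) = 0.484971 ≈ 0.485.
B–C: 10/28 sites differ → p ≈ 0.357143, d = −0.75 ln(1 − 0.476191) = 0.484971 ≈ 0.485.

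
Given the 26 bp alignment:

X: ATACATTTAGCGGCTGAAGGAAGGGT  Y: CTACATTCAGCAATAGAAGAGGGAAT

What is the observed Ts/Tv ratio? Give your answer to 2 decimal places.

4.50

Transitions are A↔G and C↔T; transversions are all other mismatches.
Transitions: 9. Transversions: 2.
R = 9/2 = 4.50.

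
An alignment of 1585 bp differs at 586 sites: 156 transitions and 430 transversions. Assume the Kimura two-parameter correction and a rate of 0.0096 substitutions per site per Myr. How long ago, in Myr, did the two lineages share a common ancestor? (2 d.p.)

26.63

P = 156/1585 ≈ 0.098423 and Q = 430/1585 ≈ 0.271293.
Under the Kimura two-parameter model, d = −½ ln(1 − 2P − Q) − ¼ ln(1 − 2Q).
1 − 2P − Q = 0.531861, giving −½ ln(0.531861) = 0.315687.
1 − 2Q = 0.457414, giving −¼ ln(0.457414) = 0.195542.
d = 0.315687 + 0.195542 = 0.511229.
Under a molecular clock d = 2μt, so t = d/(2μ) = 0.511229 / (2 × 0.0096) = 26.63 Myr.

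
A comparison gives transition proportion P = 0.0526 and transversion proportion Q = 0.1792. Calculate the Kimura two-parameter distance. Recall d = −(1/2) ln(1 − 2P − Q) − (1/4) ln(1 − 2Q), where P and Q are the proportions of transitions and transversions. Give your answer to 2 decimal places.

0.28

Under the Kimura two-parameter model, d = −½ ln(1 − 2P − Q) − ¼ ln(1 − 2Q).
1 − 2P − Q = 0.7156, giving −½ ln(0.7156) = 0.167317.
1 − 2Q = 0.6416, giving −¼ ln(0.6416) = 0.110948.
d = 0.167317 + 0.110948 = 0.278265.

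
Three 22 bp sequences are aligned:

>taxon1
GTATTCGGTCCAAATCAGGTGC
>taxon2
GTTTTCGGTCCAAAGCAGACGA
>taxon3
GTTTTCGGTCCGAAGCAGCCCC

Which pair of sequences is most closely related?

taxon2 and taxon3

taxon1–taxon2: 5/22 differ, p = 0.227, d = 0.271.
taxon1–taxon3: 6/22 differ, p = 0.273, d = 0.339.
taxon2–taxon3: 4/22 differ, p = 0.182, d = 0.208.
The smallest distance is between taxon2 and taxon3.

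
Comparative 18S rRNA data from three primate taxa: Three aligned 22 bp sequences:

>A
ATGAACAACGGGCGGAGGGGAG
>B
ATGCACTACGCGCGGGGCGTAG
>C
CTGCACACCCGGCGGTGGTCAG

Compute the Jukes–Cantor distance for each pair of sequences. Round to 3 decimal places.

d(A,B) = 0.339, d(A,C) = 0.414, d(B,C) = 0.591

A–B: 6/22 sites differ → p ≈ 0.272727, d = −0.75 ln(1 − 0.363636) = 0.338988 ≈ 0.339.
A–C: 7/22 sites differ → p ≈ 0.318182, d = −0.75 ln(1 − 0.424243) = 0.414052 ≈ 0.414.
B–C: 9/22 sites differ → p ≈ 0.409091, d = −0.75 ln(1 − 0.545455) = 0.591344 ≈ 0.591.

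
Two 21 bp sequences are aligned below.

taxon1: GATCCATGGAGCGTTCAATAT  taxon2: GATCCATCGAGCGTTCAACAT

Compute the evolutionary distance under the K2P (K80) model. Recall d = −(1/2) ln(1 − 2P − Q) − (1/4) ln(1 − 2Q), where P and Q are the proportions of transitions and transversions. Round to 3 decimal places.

Of 21 sites, 1 differences are transitions and 1 are transversions, so P = 1/21 ≈ 0.047619 and Q = 1/21 ≈ 0.047619.
Under the Kimura two-parameter model, d = −½ ln(1 − 2P − Q) − ¼ ln(1 − 2Q).
1 − 2P − Q = 0.857143, giving −½ ln(0.857143) = 0.077075.
1 − 2Q = 0.904762, giving −¼ ln(0.904762) = 0.025021.
d = 0.077075 + 0.025021 = 0.102096.

0.102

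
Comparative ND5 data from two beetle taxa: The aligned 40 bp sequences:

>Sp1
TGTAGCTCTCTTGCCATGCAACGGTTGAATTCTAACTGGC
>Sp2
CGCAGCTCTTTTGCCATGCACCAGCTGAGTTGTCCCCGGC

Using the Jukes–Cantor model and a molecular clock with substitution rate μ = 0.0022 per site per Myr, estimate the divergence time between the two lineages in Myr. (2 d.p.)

The sequences differ at 11 of 40 sites, so p = 11/40 = 0.275.
d = −(3/4) ln(1 − 4p/3) = −0.75 ln(1 − 0.366667) = −0.75 ln(0.633333)
  = −0.75 × (-0.456759) = 0.342569 substitutions/site.
Under a molecular clock d = 2μt, so t = d/(2μ) = 0.342569 / (2 × 0.0022) = 77.86 Myr.

77.86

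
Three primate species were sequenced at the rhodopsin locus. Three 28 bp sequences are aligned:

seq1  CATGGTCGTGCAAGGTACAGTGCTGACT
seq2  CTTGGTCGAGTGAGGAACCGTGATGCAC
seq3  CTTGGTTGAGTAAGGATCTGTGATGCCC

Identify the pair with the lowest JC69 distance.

seq2 and seq3

seq1–seq2: 10/28 differ, p = 0.357, d = 0.485.
seq1–seq3: 10/28 differ, p = 0.357, d = 0.485.
seq2–seq3: 5/28 differ, p = 0.179, d = 0.204.
The smallest distance is between seq2 and seq3.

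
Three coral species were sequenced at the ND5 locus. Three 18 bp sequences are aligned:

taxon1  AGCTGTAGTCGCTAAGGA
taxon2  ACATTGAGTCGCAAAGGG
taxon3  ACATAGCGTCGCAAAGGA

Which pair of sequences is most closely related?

taxon2 and taxon3

taxon1–taxon2: 6/18 differ, p = 0.333, d = 0.441.
taxon1–taxon3: 6/18 differ, p = 0.333, d = 0.441.
taxon2–taxon3: 3/18 differ, p = 0.167, d = 0.188.
The smallest distance is between taxon2 and taxon3.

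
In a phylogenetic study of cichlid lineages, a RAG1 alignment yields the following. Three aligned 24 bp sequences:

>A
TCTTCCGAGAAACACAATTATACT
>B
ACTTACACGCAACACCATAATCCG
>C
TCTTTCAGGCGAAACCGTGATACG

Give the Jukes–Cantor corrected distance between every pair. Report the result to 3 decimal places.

d(A,B) = 0.520, d(A,C) = 0.608, d(B,C) = 0.441

A–B: 9/24 sites differ → p = 0.375, d = −0.75 ln(1 − 0.5) = 0.519860 ≈ 0.520.
A–C: 10/24 sites differ → p ≈ 0.416667, d = −0.75 ln(1 − 0.555556) = 0.608198 ≈ 0.608.
B–C: 8/24 sites differ → p ≈ 0.333333, d = −0.75 ln(1 − 0.444444) = 0.440839 ≈ 0.441.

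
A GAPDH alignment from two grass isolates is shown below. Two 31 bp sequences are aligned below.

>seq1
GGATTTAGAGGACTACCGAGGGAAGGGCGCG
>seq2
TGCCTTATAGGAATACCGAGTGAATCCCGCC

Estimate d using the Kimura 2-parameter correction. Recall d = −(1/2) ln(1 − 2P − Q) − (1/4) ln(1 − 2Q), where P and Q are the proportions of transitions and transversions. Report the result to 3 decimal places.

0.436

Of 31 sites, 1 differences are transitions and 9 are transversions, so P = 1/31 ≈ 0.032258 and Q = 9/31 ≈ 0.290323.
Under the Kimura two-parameter model, d = −½ ln(1 − 2P − Q) − ¼ ln(1 − 2Q).
1 − 2P − Q = 0.645161, giving −½ ln(0.645161) = 0.219128.
1 − 2Q = 0.419354, giving −¼ ln(0.419354) = 0.217260.
d = 0.219128 + 0.217260 = 0.436388.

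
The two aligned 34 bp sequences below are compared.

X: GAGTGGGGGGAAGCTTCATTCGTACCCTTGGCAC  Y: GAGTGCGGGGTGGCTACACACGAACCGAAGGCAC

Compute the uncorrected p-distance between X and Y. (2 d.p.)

The sequences differ at 10 of 34 positions (sites 6, 11, 12, 16, 19, 20, 23, 27, 28, 29).
p = 10/34 = 0.294117… ≈ 0.29 (to 2 d.p.).

0.29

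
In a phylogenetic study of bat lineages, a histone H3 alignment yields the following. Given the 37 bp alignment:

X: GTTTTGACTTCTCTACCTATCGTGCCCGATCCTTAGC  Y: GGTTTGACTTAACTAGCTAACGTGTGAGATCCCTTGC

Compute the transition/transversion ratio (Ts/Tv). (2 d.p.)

Transitions are A↔G and C↔T; transversions are all other mismatches.
Transitions: 2. Transversions: 8.
R = 2/8 = 0.25.

0.25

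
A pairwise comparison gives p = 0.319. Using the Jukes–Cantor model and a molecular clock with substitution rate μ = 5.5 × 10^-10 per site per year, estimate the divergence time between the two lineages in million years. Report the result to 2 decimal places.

d = −(3/4) ln(1 − 4p/3) = −0.75 ln(1 − 0.425333) = −0.75 ln(0.574667)
  = −0.75 × (-0.553965) = 0.415474 substitutions/site.
Under a molecular clock d = 2μt, so t = d/(2μ) = 0.415474 / (2 × 5.5 × 10^-10) = 377.70 million years.

377.70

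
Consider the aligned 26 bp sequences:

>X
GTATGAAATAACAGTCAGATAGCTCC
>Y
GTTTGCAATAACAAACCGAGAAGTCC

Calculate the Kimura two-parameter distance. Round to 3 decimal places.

0.398

Of 26 sites, 2 differences are transitions and 6 are transversions, so P = 2/26 ≈ 0.076923 and Q = 6/26 ≈ 0.230769.
Under the Kimura two-parameter model, d = −½ ln(1 − 2P − Q) − ¼ ln(1 − 2Q).
1 − 2P − Q = 0.615385, giving −½ ln(0.615385) = 0.242754.
1 − 2Q = 0.538462, giving −¼ ln(0.538462) = 0.154760.
d = 0.242754 + 0.154760 = 0.397514.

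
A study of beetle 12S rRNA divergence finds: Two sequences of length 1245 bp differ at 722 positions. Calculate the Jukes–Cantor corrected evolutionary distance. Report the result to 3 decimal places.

1.113

p = 722/1245 ≈ 0.57992.
d = −(3/4) ln(1 − 4p/3) = −0.75 ln(1 − 0.773227) = −0.75 ln(0.226773)
  = −0.75 × (-1.483806) = 1.112855 substitutions/site.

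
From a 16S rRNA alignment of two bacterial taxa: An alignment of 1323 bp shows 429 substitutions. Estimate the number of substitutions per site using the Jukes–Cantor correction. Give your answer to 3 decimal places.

p = 429/1323 ≈ 0.324263.
d = −(3/4) ln(1 − 4p/3) = −0.75 ln(1 − 0.432351) = −0.75 ln(0.567649)
  = −0.75 × (-0.566252) = 0.424689 substitutions/site.

0.425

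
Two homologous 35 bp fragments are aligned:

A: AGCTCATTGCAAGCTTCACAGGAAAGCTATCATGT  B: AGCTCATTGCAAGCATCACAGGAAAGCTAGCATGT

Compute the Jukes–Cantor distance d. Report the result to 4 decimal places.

0.0594

The sequences differ at 2 of 35 sites (15, 30), so p = 2/35 ≈ 0.057143.
d = −(3/4) ln(1 − 4p/3) = −0.75 ln(1 − 0.076191) = −0.75 ln(0.923809)
  = −0.75 × (-0.079250) = 0.059438 substitutions/site.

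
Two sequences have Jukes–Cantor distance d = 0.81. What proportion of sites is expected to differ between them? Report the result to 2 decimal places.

0.50

p = (3/4)(1 − e^(−4d/3)) = 0.75 × (1 − e^(-1.08)) = 0.75 × (1 − 0.339596) = 0.495303.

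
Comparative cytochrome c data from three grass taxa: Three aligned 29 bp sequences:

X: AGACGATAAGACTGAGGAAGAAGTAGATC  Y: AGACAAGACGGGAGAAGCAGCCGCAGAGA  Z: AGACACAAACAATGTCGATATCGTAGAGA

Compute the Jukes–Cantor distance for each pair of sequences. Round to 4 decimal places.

X–Y: 13/29 sites differ → p ≈ 0.448276, d = −0.75 ln(1 − 0.597701) = 0.682920 ≈ 0.6829.
X–Z: 13/29 sites differ → p ≈ 0.448276, d = −0.75 ln(1 − 0.597701) = 0.682920 ≈ 0.6829.
Y–Z: 14/29 sites differ → p ≈ 0.482759, d = −0.75 ln(1 − 0.643679) = 0.773942 ≈ 0.7739.

d(X,Y) = 0.6829, d(X,Z) = 0.6829, d(Y,Z) = 0.7739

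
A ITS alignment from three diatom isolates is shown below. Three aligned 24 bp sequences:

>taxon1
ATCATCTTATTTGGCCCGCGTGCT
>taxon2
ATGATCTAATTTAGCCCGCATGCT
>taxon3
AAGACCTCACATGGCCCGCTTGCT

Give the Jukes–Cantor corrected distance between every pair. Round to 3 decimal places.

taxon1–taxon2: 4/24 sites differ → p ≈ 0.166667, d = −0.75 ln(1 − 0.222223) = 0.188487 ≈ 0.188.
taxon1–taxon3: 7/24 sites differ → p ≈ 0.291667, d = −0.75 ln(1 − 0.388889) = 0.369358 ≈ 0.369.
taxon2–taxon3: 7/24 sites differ → p ≈ 0.291667, d = −0.75 ln(1 − 0.388889) = 0.369358 ≈ 0.369.

d(taxon1,taxon2) = 0.188, d(taxon1,taxon3) = 0.369, d(taxon2,taxon3) = 0.369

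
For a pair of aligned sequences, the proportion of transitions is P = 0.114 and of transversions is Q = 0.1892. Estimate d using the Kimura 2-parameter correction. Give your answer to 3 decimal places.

Under the Kimura two-parameter model, d = −½ ln(1 − 2P − Q) − ¼ ln(1 − 2Q).
1 − 2P − Q = 0.5828, giving −½ ln(0.5828) = 0.269956.
1 − 2Q = 0.6216, giving −¼ ln(0.6216) = 0.118865.
d = 0.269956 + 0.118865 = 0.388821.

0.389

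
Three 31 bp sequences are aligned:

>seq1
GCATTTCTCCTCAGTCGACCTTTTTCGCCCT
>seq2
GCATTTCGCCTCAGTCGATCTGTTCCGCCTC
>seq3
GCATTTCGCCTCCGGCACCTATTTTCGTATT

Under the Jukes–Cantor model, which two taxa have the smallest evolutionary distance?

seq1–seq2: 6/31 differ, p = 0.194, d = 0.224.
seq1–seq3: 10/31 differ, p = 0.323, d = 0.422.
seq2–seq3: 12/31 differ, p = 0.387, d = 0.544.
The smallest distance is between seq1 and seq2.

seq1 and seq2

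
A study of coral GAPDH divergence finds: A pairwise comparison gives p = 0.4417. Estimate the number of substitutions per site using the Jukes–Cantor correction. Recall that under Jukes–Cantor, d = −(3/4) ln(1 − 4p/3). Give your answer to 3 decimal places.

0.667

d = −(3/4) ln(1 − 4p/3) = −0.75 ln(1 − 0.588933) = −0.75 ln(0.411067)
  = −0.75 × (-0.888999) = 0.666749 substitutions/site.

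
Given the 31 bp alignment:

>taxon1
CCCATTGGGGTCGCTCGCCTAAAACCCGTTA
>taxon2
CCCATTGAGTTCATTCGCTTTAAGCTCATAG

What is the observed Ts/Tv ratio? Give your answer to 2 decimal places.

Transitions are A↔G and C↔T; transversions are all other mismatches.
Transitions: 8. Transversions: 3.
R = 8/3 = 2.666666… ≈ 2.67 (to 2 d.p.).

2.67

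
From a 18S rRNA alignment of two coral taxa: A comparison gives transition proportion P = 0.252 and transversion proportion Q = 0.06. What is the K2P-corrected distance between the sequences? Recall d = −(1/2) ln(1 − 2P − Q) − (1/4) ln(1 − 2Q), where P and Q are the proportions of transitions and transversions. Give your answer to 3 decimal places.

0.447

Under the Kimura two-parameter model, d = −½ ln(1 − 2P − Q) − ¼ ln(1 − 2Q).
1 − 2P − Q = 0.436, giving −½ ln(0.436) = 0.415057.
1 − 2Q = 0.88, giving −¼ ln(0.88) = 0.031958.
d = 0.415057 + 0.031958 = 0.447015.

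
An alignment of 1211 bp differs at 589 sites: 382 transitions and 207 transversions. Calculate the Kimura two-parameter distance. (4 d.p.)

0.9139

P = 382/1211 ≈ 0.315442 and Q = 207/1211 ≈ 0.170933.
Under the Kimura two-parameter model, d = −½ ln(1 − 2P − Q) − ¼ ln(1 − 2Q).
1 − 2P − Q = 0.198183, giving −½ ln(0.198183) = 0.809282.
1 − 2Q = 0.658134, giving −¼ ln(0.658134) = 0.104587.
d = 0.809282 + 0.104587 = 0.913869.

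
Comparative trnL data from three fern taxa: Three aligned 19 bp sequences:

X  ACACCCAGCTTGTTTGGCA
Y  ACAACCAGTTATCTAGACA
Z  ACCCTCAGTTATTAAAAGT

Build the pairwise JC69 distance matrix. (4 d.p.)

X–Y: 7/19 sites differ → p ≈ 0.368421, d = −0.75 ln(1 − 0.491228) = 0.506816 ≈ 0.5068.
X–Z: 11/19 sites differ → p ≈ 0.578947, d = −0.75 ln(1 − 0.771929) = 1.108574 ≈ 1.1086.
Y–Z: 8/19 sites differ → p ≈ 0.421053, d = −0.75 ln(1 − 0.561404) = 0.618132 ≈ 0.6181.

d(X,Y) = 0.5068, d(X,Z) = 1.1086, d(Y,Z) = 0.6181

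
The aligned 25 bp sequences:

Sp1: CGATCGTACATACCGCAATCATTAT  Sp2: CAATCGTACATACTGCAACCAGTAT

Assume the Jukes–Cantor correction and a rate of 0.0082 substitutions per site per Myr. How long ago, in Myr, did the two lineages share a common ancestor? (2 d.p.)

The sequences differ at 4 of 25 sites (2, 14, 19, 22), so p = 4/25 = 0.16.
d = −(3/4) ln(1 − 4p/3) = −0.75 ln(1 − 0.213333) = −0.75 ln(0.786667)
  = −0.75 × (-0.239950) = 0.179963 substitutions/site.
Under a molecular clock d = 2μt, so t = d/(2μ) = 0.179963 / (2 × 0.0082) = 10.97 Myr.

10.97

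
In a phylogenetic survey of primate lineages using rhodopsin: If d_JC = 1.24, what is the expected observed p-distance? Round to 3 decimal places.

0.606

p = (3/4)(1 − e^(−4d/3)) = 0.75 × (1 − e^(-1.653333)) = 0.75 × (1 − 0.191411) = 0.606442.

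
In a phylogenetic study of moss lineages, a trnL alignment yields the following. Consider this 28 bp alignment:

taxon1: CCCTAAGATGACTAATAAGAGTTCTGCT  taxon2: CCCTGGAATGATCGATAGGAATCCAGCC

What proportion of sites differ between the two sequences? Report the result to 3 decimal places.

0.393

The sequences differ at 11 of 28 positions.
p = 11/28 = 0.392857… ≈ 0.393 (to 3 d.p.).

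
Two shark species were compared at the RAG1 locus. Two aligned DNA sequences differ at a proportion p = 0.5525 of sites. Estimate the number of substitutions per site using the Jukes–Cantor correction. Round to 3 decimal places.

d = −(3/4) ln(1 − 4p/3) = −0.75 ln(1 − 0.736667) = −0.75 ln(0.263333)
  = −0.75 × (-1.334336) = 1.000752 substitutions/site.

1.001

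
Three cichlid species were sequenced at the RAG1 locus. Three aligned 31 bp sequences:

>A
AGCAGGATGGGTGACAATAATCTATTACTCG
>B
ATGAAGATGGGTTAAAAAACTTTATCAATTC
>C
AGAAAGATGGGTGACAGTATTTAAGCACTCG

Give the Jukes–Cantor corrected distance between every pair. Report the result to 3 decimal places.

A–B: 12/31 sites differ → p ≈ 0.387097, d = −0.75 ln(1 − 0.516129) = 0.544453 ≈ 0.544.
A–C: 8/31 sites differ → p ≈ 0.258065, d = −0.75 ln(1 − 0.344087) = 0.316295 ≈ 0.316.
B–C: 12/31 sites differ → p ≈ 0.387097, d = −0.75 ln(1 − 0.516129) = 0.544453 ≈ 0.544.

d(A,B) = 0.544, d(A,C) = 0.316, d(B,C) = 0.544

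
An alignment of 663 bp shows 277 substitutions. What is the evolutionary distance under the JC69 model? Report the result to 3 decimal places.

0.611

p = 277/663 ≈ 0.417798.
d = −(3/4) ln(1 − 4p/3) = −0.75 ln(1 − 0.557064) = −0.75 ln(0.442936)
  = −0.75 × (-0.814330) = 0.610748 substitutions/site.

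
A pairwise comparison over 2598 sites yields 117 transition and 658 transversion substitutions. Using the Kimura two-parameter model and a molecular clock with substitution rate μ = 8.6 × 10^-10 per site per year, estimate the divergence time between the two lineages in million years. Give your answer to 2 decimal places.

224.93

P = 117/2598 ≈ 0.045035 and Q = 658/2598 ≈ 0.253272.
Under the Kimura two-parameter model, d = −½ ln(1 − 2P − Q) − ¼ ln(1 − 2Q).
1 − 2P − Q = 0.656658, giving −½ ln(0.656658) = 0.210296.
1 − 2Q = 0.493456, giving −¼ ln(0.493456) = 0.176580.
d = 0.210296 + 0.176580 = 0.386876.
Under a molecular clock d = 2μt, so t = d/(2μ) = 0.386876 / (2 × 8.6 × 10^-10) = 224.93 million years.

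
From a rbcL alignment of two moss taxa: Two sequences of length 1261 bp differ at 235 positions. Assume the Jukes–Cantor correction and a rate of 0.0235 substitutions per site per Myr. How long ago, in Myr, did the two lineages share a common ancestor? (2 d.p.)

p = 235/1261 ≈ 0.18636.
d = −(3/4) ln(1 − 4p/3) = −0.75 ln(1 − 0.24848) = −0.75 ln(0.75152)
  = −0.75 × (-0.285657) = 0.214243 substitutions/site.
Under a molecular clock d = 2μt, so t = d/(2μ) = 0.214243 / (2 × 0.0235) = 4.56 Myr.

4.56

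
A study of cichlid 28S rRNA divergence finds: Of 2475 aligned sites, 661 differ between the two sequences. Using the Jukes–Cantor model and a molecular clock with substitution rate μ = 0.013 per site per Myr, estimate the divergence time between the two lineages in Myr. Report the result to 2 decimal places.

p = 661/2475 ≈ 0.267071.
d = −(3/4) ln(1 − 4p/3) = −0.75 ln(1 − 0.356095) = −0.75 ln(0.643905)
  = −0.75 × (-0.440204) = 0.330153 substitutions/site.
Under a molecular clock d = 2μt, so t = d/(2μ) = 0.330153 / (2 × 0.013) = 12.70 Myr.

12.70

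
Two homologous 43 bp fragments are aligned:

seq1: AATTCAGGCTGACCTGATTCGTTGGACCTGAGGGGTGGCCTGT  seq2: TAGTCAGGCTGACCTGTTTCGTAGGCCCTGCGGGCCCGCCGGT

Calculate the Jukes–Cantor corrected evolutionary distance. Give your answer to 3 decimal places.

0.278

The sequences differ at 10 of 43 sites (1, 3, 17, 23, 26, 31, 35, 36, 37, 41), so p = 10/43 ≈ 0.232558.
d = −(3/4) ln(1 − 4p/3) = −0.75 ln(1 − 0.310077) = −0.75 ln(0.689923)
  = −0.75 × (-0.371175) = 0.278381 substitutions/site.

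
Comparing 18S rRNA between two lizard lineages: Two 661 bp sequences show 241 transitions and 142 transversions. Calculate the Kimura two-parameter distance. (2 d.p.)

P = 241/661 ≈ 0.364599 and Q = 142/661 ≈ 0.214826.
Under the Kimura two-parameter model, d = −½ ln(1 − 2P − Q) − ¼ ln(1 − 2Q).
1 − 2P − Q = 0.055976, giving −½ ln(0.055976) = 1.441416.
1 − 2Q = 0.570348, giving −¼ ln(0.570348) = 0.140377.
d = 1.441416 + 0.140377 = 1.581793.

1.58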